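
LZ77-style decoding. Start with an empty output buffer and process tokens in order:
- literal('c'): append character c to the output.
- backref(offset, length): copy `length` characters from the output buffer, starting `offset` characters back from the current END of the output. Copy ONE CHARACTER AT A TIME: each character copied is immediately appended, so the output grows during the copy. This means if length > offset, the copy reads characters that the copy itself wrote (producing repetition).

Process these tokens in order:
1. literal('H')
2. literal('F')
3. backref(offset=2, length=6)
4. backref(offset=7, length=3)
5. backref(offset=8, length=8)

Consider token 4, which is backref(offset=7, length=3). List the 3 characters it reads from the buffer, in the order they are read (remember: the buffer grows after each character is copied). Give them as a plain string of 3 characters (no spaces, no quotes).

Token 1: literal('H'). Output: "H"
Token 2: literal('F'). Output: "HF"
Token 3: backref(off=2, len=6) (overlapping!). Copied 'HFHFHF' from pos 0. Output: "HFHFHFHF"
Token 4: backref(off=7, len=3). Buffer before: "HFHFHFHF" (len 8)
  byte 1: read out[1]='F', append. Buffer now: "HFHFHFHFF"
  byte 2: read out[2]='H', append. Buffer now: "HFHFHFHFFH"
  byte 3: read out[3]='F', append. Buffer now: "HFHFHFHFFHF"

Answer: FHF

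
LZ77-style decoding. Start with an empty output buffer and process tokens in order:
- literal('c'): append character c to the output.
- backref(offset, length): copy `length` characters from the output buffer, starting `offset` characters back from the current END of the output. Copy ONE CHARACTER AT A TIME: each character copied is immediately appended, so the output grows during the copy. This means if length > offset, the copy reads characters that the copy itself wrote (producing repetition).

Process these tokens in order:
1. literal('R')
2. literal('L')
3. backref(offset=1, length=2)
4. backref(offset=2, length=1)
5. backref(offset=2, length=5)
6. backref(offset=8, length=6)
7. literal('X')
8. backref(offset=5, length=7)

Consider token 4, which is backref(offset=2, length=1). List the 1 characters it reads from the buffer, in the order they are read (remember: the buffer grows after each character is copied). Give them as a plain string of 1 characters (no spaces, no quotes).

Token 1: literal('R'). Output: "R"
Token 2: literal('L'). Output: "RL"
Token 3: backref(off=1, len=2) (overlapping!). Copied 'LL' from pos 1. Output: "RLLL"
Token 4: backref(off=2, len=1). Buffer before: "RLLL" (len 4)
  byte 1: read out[2]='L', append. Buffer now: "RLLLL"

Answer: L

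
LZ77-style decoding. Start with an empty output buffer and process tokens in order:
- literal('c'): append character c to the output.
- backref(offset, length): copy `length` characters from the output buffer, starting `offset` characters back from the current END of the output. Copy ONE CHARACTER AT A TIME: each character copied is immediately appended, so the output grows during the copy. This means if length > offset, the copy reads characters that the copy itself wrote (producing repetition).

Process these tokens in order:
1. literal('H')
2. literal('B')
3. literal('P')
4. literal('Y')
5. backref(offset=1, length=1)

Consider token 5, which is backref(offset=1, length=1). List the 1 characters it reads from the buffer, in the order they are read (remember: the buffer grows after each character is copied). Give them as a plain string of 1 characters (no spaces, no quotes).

Token 1: literal('H'). Output: "H"
Token 2: literal('B'). Output: "HB"
Token 3: literal('P'). Output: "HBP"
Token 4: literal('Y'). Output: "HBPY"
Token 5: backref(off=1, len=1). Buffer before: "HBPY" (len 4)
  byte 1: read out[3]='Y', append. Buffer now: "HBPYY"

Answer: Y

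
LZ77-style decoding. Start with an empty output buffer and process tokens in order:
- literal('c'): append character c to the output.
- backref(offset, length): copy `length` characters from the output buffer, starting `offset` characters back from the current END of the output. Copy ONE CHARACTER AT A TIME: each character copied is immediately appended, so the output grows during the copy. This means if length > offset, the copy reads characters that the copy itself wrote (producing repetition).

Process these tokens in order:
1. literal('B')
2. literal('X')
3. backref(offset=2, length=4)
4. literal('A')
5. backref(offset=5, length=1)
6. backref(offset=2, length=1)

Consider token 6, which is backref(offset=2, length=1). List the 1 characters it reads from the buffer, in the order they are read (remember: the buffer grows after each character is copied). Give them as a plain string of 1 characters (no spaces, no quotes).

Token 1: literal('B'). Output: "B"
Token 2: literal('X'). Output: "BX"
Token 3: backref(off=2, len=4) (overlapping!). Copied 'BXBX' from pos 0. Output: "BXBXBX"
Token 4: literal('A'). Output: "BXBXBXA"
Token 5: backref(off=5, len=1). Copied 'B' from pos 2. Output: "BXBXBXAB"
Token 6: backref(off=2, len=1). Buffer before: "BXBXBXAB" (len 8)
  byte 1: read out[6]='A', append. Buffer now: "BXBXBXABA"

Answer: A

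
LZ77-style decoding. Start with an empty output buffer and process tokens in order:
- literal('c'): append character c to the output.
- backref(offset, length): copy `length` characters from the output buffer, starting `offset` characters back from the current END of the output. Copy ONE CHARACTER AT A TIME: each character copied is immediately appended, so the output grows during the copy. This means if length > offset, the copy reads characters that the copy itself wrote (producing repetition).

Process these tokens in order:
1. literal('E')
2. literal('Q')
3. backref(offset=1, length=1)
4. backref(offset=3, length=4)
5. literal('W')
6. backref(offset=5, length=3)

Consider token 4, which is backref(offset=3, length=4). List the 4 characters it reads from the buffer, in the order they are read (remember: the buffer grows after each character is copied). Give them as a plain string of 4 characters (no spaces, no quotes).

Token 1: literal('E'). Output: "E"
Token 2: literal('Q'). Output: "EQ"
Token 3: backref(off=1, len=1). Copied 'Q' from pos 1. Output: "EQQ"
Token 4: backref(off=3, len=4). Buffer before: "EQQ" (len 3)
  byte 1: read out[0]='E', append. Buffer now: "EQQE"
  byte 2: read out[1]='Q', append. Buffer now: "EQQEQ"
  byte 3: read out[2]='Q', append. Buffer now: "EQQEQQ"
  byte 4: read out[3]='E', append. Buffer now: "EQQEQQE"

Answer: EQQE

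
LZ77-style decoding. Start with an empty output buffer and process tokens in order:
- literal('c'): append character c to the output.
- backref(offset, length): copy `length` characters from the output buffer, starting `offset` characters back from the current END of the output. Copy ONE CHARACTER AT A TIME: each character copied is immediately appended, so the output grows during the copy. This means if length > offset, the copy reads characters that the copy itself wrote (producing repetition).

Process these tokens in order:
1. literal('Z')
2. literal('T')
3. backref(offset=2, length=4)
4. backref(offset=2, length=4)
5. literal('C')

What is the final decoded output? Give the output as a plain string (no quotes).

Answer: ZTZTZTZTZTC

Derivation:
Token 1: literal('Z'). Output: "Z"
Token 2: literal('T'). Output: "ZT"
Token 3: backref(off=2, len=4) (overlapping!). Copied 'ZTZT' from pos 0. Output: "ZTZTZT"
Token 4: backref(off=2, len=4) (overlapping!). Copied 'ZTZT' from pos 4. Output: "ZTZTZTZTZT"
Token 5: literal('C'). Output: "ZTZTZTZTZTC"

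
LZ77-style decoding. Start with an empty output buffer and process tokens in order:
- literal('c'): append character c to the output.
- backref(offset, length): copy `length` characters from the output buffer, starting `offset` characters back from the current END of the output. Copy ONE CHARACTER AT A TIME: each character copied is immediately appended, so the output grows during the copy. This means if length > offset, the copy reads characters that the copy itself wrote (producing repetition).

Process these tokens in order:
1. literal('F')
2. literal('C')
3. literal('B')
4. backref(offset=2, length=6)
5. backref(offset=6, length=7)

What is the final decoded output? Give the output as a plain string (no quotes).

Token 1: literal('F'). Output: "F"
Token 2: literal('C'). Output: "FC"
Token 3: literal('B'). Output: "FCB"
Token 4: backref(off=2, len=6) (overlapping!). Copied 'CBCBCB' from pos 1. Output: "FCBCBCBCB"
Token 5: backref(off=6, len=7) (overlapping!). Copied 'CBCBCBC' from pos 3. Output: "FCBCBCBCBCBCBCBC"

Answer: FCBCBCBCBCBCBCBC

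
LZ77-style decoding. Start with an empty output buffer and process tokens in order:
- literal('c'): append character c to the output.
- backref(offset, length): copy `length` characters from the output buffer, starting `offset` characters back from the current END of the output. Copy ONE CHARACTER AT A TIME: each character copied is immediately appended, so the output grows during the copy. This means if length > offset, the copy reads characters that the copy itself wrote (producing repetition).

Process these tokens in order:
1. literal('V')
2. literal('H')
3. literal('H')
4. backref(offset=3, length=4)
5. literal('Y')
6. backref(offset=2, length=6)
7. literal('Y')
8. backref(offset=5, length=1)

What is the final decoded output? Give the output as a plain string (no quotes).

Token 1: literal('V'). Output: "V"
Token 2: literal('H'). Output: "VH"
Token 3: literal('H'). Output: "VHH"
Token 4: backref(off=3, len=4) (overlapping!). Copied 'VHHV' from pos 0. Output: "VHHVHHV"
Token 5: literal('Y'). Output: "VHHVHHVY"
Token 6: backref(off=2, len=6) (overlapping!). Copied 'VYVYVY' from pos 6. Output: "VHHVHHVYVYVYVY"
Token 7: literal('Y'). Output: "VHHVHHVYVYVYVYY"
Token 8: backref(off=5, len=1). Copied 'V' from pos 10. Output: "VHHVHHVYVYVYVYYV"

Answer: VHHVHHVYVYVYVYYV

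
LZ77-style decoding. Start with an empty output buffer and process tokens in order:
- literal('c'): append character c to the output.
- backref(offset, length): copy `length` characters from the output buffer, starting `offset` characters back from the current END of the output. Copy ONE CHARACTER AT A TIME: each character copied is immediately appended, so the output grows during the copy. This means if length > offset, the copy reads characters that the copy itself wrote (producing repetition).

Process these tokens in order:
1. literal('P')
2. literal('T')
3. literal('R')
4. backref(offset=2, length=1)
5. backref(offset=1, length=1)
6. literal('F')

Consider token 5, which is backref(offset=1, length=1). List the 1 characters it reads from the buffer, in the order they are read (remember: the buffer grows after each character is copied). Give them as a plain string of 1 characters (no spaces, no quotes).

Answer: T

Derivation:
Token 1: literal('P'). Output: "P"
Token 2: literal('T'). Output: "PT"
Token 3: literal('R'). Output: "PTR"
Token 4: backref(off=2, len=1). Copied 'T' from pos 1. Output: "PTRT"
Token 5: backref(off=1, len=1). Buffer before: "PTRT" (len 4)
  byte 1: read out[3]='T', append. Buffer now: "PTRTT"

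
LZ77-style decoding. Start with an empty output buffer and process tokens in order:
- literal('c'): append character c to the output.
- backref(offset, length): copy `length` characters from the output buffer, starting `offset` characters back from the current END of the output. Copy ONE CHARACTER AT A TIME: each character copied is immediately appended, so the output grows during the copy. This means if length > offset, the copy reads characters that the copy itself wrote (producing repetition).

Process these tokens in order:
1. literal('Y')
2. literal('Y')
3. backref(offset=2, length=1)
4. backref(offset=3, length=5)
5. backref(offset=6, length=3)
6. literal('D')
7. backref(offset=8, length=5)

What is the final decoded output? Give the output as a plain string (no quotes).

Answer: YYYYYYYYYYYDYYYYY

Derivation:
Token 1: literal('Y'). Output: "Y"
Token 2: literal('Y'). Output: "YY"
Token 3: backref(off=2, len=1). Copied 'Y' from pos 0. Output: "YYY"
Token 4: backref(off=3, len=5) (overlapping!). Copied 'YYYYY' from pos 0. Output: "YYYYYYYY"
Token 5: backref(off=6, len=3). Copied 'YYY' from pos 2. Output: "YYYYYYYYYYY"
Token 6: literal('D'). Output: "YYYYYYYYYYYD"
Token 7: backref(off=8, len=5). Copied 'YYYYY' from pos 4. Output: "YYYYYYYYYYYDYYYYY"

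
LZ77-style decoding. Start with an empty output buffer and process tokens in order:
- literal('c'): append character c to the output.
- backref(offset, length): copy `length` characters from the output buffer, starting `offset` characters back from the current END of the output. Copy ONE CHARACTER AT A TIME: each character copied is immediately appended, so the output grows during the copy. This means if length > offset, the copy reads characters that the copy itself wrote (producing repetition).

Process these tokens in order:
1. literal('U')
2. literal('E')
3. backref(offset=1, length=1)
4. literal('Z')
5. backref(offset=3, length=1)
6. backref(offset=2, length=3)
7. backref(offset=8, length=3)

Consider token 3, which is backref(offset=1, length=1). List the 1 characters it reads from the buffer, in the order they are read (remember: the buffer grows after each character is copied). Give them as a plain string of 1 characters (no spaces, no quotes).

Answer: E

Derivation:
Token 1: literal('U'). Output: "U"
Token 2: literal('E'). Output: "UE"
Token 3: backref(off=1, len=1). Buffer before: "UE" (len 2)
  byte 1: read out[1]='E', append. Buffer now: "UEE"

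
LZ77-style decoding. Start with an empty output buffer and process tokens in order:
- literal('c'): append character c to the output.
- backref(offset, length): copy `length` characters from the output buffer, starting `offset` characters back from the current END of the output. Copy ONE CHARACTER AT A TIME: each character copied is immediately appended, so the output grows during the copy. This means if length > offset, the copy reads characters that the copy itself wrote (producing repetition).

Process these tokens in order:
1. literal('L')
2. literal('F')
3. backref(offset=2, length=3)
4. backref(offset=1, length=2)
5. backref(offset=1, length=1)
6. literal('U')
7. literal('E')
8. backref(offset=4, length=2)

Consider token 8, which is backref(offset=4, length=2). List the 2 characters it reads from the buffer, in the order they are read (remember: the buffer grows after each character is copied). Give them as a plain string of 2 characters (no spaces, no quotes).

Answer: LL

Derivation:
Token 1: literal('L'). Output: "L"
Token 2: literal('F'). Output: "LF"
Token 3: backref(off=2, len=3) (overlapping!). Copied 'LFL' from pos 0. Output: "LFLFL"
Token 4: backref(off=1, len=2) (overlapping!). Copied 'LL' from pos 4. Output: "LFLFLLL"
Token 5: backref(off=1, len=1). Copied 'L' from pos 6. Output: "LFLFLLLL"
Token 6: literal('U'). Output: "LFLFLLLLU"
Token 7: literal('E'). Output: "LFLFLLLLUE"
Token 8: backref(off=4, len=2). Buffer before: "LFLFLLLLUE" (len 10)
  byte 1: read out[6]='L', append. Buffer now: "LFLFLLLLUEL"
  byte 2: read out[7]='L', append. Buffer now: "LFLFLLLLUELL"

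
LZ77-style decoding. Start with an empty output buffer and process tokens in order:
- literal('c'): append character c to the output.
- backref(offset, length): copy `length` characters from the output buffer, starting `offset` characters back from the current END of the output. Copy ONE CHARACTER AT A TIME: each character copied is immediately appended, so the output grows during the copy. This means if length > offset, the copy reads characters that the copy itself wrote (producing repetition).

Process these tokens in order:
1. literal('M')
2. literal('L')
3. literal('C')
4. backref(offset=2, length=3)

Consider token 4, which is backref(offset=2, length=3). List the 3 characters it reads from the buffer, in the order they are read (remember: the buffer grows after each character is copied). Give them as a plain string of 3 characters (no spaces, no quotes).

Token 1: literal('M'). Output: "M"
Token 2: literal('L'). Output: "ML"
Token 3: literal('C'). Output: "MLC"
Token 4: backref(off=2, len=3). Buffer before: "MLC" (len 3)
  byte 1: read out[1]='L', append. Buffer now: "MLCL"
  byte 2: read out[2]='C', append. Buffer now: "MLCLC"
  byte 3: read out[3]='L', append. Buffer now: "MLCLCL"

Answer: LCL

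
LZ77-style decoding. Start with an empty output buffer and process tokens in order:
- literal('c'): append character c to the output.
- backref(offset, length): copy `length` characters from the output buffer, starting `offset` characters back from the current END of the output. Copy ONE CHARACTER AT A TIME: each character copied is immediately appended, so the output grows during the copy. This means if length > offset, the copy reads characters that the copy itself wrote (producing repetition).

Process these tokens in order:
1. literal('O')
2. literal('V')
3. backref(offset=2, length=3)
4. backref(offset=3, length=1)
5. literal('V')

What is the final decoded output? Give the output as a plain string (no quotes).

Token 1: literal('O'). Output: "O"
Token 2: literal('V'). Output: "OV"
Token 3: backref(off=2, len=3) (overlapping!). Copied 'OVO' from pos 0. Output: "OVOVO"
Token 4: backref(off=3, len=1). Copied 'O' from pos 2. Output: "OVOVOO"
Token 5: literal('V'). Output: "OVOVOOV"

Answer: OVOVOOV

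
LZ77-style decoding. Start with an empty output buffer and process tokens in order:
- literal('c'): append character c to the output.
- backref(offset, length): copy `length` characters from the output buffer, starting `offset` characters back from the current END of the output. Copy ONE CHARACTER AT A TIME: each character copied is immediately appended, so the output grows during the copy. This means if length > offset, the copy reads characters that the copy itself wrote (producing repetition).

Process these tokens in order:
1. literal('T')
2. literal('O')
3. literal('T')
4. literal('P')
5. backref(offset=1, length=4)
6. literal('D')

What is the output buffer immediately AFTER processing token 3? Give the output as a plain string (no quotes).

Answer: TOT

Derivation:
Token 1: literal('T'). Output: "T"
Token 2: literal('O'). Output: "TO"
Token 3: literal('T'). Output: "TOT"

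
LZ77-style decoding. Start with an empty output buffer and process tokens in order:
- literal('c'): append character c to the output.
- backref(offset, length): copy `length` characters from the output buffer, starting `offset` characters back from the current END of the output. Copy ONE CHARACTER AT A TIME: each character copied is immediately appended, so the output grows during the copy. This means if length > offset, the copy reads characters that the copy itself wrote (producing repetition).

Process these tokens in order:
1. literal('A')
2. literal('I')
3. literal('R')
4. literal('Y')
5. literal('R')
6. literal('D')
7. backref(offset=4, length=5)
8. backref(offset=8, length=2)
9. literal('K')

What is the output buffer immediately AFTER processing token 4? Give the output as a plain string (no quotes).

Token 1: literal('A'). Output: "A"
Token 2: literal('I'). Output: "AI"
Token 3: literal('R'). Output: "AIR"
Token 4: literal('Y'). Output: "AIRY"

Answer: AIRY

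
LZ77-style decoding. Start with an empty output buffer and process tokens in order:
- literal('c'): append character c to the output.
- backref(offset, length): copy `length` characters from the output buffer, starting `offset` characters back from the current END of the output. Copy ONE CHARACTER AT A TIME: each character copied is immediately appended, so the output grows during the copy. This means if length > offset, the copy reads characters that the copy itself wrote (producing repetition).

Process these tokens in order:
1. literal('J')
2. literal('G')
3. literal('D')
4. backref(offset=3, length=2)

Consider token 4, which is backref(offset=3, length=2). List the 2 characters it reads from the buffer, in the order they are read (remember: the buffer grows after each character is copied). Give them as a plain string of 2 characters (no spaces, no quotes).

Token 1: literal('J'). Output: "J"
Token 2: literal('G'). Output: "JG"
Token 3: literal('D'). Output: "JGD"
Token 4: backref(off=3, len=2). Buffer before: "JGD" (len 3)
  byte 1: read out[0]='J', append. Buffer now: "JGDJ"
  byte 2: read out[1]='G', append. Buffer now: "JGDJG"

Answer: JG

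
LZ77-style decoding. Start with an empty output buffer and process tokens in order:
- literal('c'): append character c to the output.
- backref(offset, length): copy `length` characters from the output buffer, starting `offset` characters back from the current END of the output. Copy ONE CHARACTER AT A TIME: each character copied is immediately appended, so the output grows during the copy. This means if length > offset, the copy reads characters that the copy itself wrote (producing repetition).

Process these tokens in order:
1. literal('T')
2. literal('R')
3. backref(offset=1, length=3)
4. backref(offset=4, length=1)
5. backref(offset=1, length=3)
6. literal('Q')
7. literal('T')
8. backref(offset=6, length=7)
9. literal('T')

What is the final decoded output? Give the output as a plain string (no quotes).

Answer: TRRRRRRRRQTRRRRQTRT

Derivation:
Token 1: literal('T'). Output: "T"
Token 2: literal('R'). Output: "TR"
Token 3: backref(off=1, len=3) (overlapping!). Copied 'RRR' from pos 1. Output: "TRRRR"
Token 4: backref(off=4, len=1). Copied 'R' from pos 1. Output: "TRRRRR"
Token 5: backref(off=1, len=3) (overlapping!). Copied 'RRR' from pos 5. Output: "TRRRRRRRR"
Token 6: literal('Q'). Output: "TRRRRRRRRQ"
Token 7: literal('T'). Output: "TRRRRRRRRQT"
Token 8: backref(off=6, len=7) (overlapping!). Copied 'RRRRQTR' from pos 5. Output: "TRRRRRRRRQTRRRRQTR"
Token 9: literal('T'). Output: "TRRRRRRRRQTRRRRQTRT"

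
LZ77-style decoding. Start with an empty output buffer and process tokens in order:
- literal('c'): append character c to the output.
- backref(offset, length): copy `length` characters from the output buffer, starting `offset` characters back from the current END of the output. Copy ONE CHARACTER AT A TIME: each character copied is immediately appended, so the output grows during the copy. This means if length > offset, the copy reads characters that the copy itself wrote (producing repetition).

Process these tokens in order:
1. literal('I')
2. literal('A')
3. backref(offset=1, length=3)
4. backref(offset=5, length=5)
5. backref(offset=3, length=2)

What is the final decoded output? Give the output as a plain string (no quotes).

Token 1: literal('I'). Output: "I"
Token 2: literal('A'). Output: "IA"
Token 3: backref(off=1, len=3) (overlapping!). Copied 'AAA' from pos 1. Output: "IAAAA"
Token 4: backref(off=5, len=5). Copied 'IAAAA' from pos 0. Output: "IAAAAIAAAA"
Token 5: backref(off=3, len=2). Copied 'AA' from pos 7. Output: "IAAAAIAAAAAA"

Answer: IAAAAIAAAAAA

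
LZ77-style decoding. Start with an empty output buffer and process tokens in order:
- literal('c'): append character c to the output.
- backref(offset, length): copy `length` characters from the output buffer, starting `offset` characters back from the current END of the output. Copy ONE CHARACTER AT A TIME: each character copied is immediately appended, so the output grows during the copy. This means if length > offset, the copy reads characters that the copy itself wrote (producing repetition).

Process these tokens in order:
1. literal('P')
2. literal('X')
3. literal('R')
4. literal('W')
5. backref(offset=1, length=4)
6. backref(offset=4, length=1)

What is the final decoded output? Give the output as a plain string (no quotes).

Token 1: literal('P'). Output: "P"
Token 2: literal('X'). Output: "PX"
Token 3: literal('R'). Output: "PXR"
Token 4: literal('W'). Output: "PXRW"
Token 5: backref(off=1, len=4) (overlapping!). Copied 'WWWW' from pos 3. Output: "PXRWWWWW"
Token 6: backref(off=4, len=1). Copied 'W' from pos 4. Output: "PXRWWWWWW"

Answer: PXRWWWWWW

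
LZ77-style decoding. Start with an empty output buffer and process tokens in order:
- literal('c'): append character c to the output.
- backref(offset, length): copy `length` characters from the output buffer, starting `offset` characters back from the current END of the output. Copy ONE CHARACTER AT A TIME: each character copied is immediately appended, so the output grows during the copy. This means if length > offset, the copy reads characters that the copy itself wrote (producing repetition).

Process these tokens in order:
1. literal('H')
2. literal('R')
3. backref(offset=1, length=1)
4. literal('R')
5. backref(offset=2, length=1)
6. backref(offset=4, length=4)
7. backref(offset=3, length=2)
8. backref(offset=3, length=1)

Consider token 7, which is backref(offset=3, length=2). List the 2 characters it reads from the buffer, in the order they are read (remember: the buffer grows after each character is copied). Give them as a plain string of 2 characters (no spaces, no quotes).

Token 1: literal('H'). Output: "H"
Token 2: literal('R'). Output: "HR"
Token 3: backref(off=1, len=1). Copied 'R' from pos 1. Output: "HRR"
Token 4: literal('R'). Output: "HRRR"
Token 5: backref(off=2, len=1). Copied 'R' from pos 2. Output: "HRRRR"
Token 6: backref(off=4, len=4). Copied 'RRRR' from pos 1. Output: "HRRRRRRRR"
Token 7: backref(off=3, len=2). Buffer before: "HRRRRRRRR" (len 9)
  byte 1: read out[6]='R', append. Buffer now: "HRRRRRRRRR"
  byte 2: read out[7]='R', append. Buffer now: "HRRRRRRRRRR"

Answer: RR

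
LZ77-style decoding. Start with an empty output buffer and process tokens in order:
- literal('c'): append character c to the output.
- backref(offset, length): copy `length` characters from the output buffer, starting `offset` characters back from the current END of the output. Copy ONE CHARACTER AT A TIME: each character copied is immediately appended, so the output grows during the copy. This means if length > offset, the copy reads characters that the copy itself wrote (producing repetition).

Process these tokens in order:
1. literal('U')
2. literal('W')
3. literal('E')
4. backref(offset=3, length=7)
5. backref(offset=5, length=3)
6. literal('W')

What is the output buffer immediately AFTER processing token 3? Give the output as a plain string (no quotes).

Token 1: literal('U'). Output: "U"
Token 2: literal('W'). Output: "UW"
Token 3: literal('E'). Output: "UWE"

Answer: UWE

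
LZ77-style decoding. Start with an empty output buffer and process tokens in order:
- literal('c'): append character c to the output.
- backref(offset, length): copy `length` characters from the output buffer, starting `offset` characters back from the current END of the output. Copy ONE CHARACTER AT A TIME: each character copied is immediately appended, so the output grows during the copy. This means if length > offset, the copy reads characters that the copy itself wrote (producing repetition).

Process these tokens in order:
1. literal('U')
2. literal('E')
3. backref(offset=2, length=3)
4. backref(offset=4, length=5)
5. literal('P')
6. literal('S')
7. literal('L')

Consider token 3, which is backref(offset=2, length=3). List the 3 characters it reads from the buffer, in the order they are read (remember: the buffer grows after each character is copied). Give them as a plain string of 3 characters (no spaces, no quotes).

Token 1: literal('U'). Output: "U"
Token 2: literal('E'). Output: "UE"
Token 3: backref(off=2, len=3). Buffer before: "UE" (len 2)
  byte 1: read out[0]='U', append. Buffer now: "UEU"
  byte 2: read out[1]='E', append. Buffer now: "UEUE"
  byte 3: read out[2]='U', append. Buffer now: "UEUEU"

Answer: UEU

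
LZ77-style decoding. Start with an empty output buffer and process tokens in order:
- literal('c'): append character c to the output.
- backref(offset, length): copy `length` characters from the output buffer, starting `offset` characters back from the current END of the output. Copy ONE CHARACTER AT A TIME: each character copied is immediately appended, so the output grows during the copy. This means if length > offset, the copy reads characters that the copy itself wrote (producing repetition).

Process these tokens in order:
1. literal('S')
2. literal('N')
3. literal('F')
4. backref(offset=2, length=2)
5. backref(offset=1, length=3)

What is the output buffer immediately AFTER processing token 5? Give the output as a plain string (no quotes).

Answer: SNFNFFFF

Derivation:
Token 1: literal('S'). Output: "S"
Token 2: literal('N'). Output: "SN"
Token 3: literal('F'). Output: "SNF"
Token 4: backref(off=2, len=2). Copied 'NF' from pos 1. Output: "SNFNF"
Token 5: backref(off=1, len=3) (overlapping!). Copied 'FFF' from pos 4. Output: "SNFNFFFF"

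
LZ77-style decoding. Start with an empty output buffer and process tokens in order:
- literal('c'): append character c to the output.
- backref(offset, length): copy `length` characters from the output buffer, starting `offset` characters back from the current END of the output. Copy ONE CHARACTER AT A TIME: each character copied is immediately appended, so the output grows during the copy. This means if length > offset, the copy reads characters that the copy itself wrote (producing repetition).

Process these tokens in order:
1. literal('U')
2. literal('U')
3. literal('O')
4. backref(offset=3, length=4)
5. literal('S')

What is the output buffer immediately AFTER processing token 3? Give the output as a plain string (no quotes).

Answer: UUO

Derivation:
Token 1: literal('U'). Output: "U"
Token 2: literal('U'). Output: "UU"
Token 3: literal('O'). Output: "UUO"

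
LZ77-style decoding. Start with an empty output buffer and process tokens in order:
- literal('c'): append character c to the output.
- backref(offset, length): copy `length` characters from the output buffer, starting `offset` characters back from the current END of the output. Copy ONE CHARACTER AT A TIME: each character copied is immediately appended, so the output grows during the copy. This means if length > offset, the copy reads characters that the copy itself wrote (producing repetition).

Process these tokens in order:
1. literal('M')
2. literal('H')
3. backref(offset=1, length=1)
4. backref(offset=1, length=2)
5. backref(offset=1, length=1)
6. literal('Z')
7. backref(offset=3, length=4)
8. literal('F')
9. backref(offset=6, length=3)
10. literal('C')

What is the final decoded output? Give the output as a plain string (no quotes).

Token 1: literal('M'). Output: "M"
Token 2: literal('H'). Output: "MH"
Token 3: backref(off=1, len=1). Copied 'H' from pos 1. Output: "MHH"
Token 4: backref(off=1, len=2) (overlapping!). Copied 'HH' from pos 2. Output: "MHHHH"
Token 5: backref(off=1, len=1). Copied 'H' from pos 4. Output: "MHHHHH"
Token 6: literal('Z'). Output: "MHHHHHZ"
Token 7: backref(off=3, len=4) (overlapping!). Copied 'HHZH' from pos 4. Output: "MHHHHHZHHZH"
Token 8: literal('F'). Output: "MHHHHHZHHZHF"
Token 9: backref(off=6, len=3). Copied 'ZHH' from pos 6. Output: "MHHHHHZHHZHFZHH"
Token 10: literal('C'). Output: "MHHHHHZHHZHFZHHC"

Answer: MHHHHHZHHZHFZHHC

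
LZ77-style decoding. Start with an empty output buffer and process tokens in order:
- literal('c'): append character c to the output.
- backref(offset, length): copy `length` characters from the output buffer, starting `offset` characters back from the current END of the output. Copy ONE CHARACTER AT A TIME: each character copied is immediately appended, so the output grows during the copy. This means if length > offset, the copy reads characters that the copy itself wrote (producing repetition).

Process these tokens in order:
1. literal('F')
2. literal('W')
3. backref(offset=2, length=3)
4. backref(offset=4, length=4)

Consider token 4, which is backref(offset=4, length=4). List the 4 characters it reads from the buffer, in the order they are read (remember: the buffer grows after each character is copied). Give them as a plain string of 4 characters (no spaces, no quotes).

Answer: WFWF

Derivation:
Token 1: literal('F'). Output: "F"
Token 2: literal('W'). Output: "FW"
Token 3: backref(off=2, len=3) (overlapping!). Copied 'FWF' from pos 0. Output: "FWFWF"
Token 4: backref(off=4, len=4). Buffer before: "FWFWF" (len 5)
  byte 1: read out[1]='W', append. Buffer now: "FWFWFW"
  byte 2: read out[2]='F', append. Buffer now: "FWFWFWF"
  byte 3: read out[3]='W', append. Buffer now: "FWFWFWFW"
  byte 4: read out[4]='F', append. Buffer now: "FWFWFWFWF"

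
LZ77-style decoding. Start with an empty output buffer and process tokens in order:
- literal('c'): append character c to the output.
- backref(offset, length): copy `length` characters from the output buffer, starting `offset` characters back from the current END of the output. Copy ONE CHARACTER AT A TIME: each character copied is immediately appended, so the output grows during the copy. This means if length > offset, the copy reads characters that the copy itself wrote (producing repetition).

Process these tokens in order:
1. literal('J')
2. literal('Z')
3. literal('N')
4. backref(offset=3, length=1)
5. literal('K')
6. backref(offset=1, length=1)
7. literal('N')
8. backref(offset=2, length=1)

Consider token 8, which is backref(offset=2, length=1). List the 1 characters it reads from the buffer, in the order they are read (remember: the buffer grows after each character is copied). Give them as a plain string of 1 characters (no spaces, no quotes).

Token 1: literal('J'). Output: "J"
Token 2: literal('Z'). Output: "JZ"
Token 3: literal('N'). Output: "JZN"
Token 4: backref(off=3, len=1). Copied 'J' from pos 0. Output: "JZNJ"
Token 5: literal('K'). Output: "JZNJK"
Token 6: backref(off=1, len=1). Copied 'K' from pos 4. Output: "JZNJKK"
Token 7: literal('N'). Output: "JZNJKKN"
Token 8: backref(off=2, len=1). Buffer before: "JZNJKKN" (len 7)
  byte 1: read out[5]='K', append. Buffer now: "JZNJKKNK"

Answer: K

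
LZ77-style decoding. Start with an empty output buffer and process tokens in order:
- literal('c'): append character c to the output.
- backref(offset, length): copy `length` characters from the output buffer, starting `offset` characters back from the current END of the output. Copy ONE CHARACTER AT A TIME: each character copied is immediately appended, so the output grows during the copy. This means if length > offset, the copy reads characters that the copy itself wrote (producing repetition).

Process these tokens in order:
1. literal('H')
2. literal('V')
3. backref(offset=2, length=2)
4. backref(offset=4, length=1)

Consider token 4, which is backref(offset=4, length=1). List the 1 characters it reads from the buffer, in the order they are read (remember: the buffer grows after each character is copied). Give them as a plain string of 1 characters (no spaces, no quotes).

Answer: H

Derivation:
Token 1: literal('H'). Output: "H"
Token 2: literal('V'). Output: "HV"
Token 3: backref(off=2, len=2). Copied 'HV' from pos 0. Output: "HVHV"
Token 4: backref(off=4, len=1). Buffer before: "HVHV" (len 4)
  byte 1: read out[0]='H', append. Buffer now: "HVHVH"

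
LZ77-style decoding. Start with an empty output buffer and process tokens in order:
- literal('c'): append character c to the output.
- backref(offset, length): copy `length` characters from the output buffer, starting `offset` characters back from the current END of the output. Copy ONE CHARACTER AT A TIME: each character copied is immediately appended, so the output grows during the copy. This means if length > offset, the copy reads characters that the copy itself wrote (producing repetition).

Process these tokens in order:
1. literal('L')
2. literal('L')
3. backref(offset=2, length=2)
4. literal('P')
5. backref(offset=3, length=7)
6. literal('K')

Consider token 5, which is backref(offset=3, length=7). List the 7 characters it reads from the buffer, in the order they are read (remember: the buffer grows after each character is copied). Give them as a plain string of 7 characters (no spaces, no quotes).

Answer: LLPLLPL

Derivation:
Token 1: literal('L'). Output: "L"
Token 2: literal('L'). Output: "LL"
Token 3: backref(off=2, len=2). Copied 'LL' from pos 0. Output: "LLLL"
Token 4: literal('P'). Output: "LLLLP"
Token 5: backref(off=3, len=7). Buffer before: "LLLLP" (len 5)
  byte 1: read out[2]='L', append. Buffer now: "LLLLPL"
  byte 2: read out[3]='L', append. Buffer now: "LLLLPLL"
  byte 3: read out[4]='P', append. Buffer now: "LLLLPLLP"
  byte 4: read out[5]='L', append. Buffer now: "LLLLPLLPL"
  byte 5: read out[6]='L', append. Buffer now: "LLLLPLLPLL"
  byte 6: read out[7]='P', append. Buffer now: "LLLLPLLPLLP"
  byte 7: read out[8]='L', append. Buffer now: "LLLLPLLPLLPL"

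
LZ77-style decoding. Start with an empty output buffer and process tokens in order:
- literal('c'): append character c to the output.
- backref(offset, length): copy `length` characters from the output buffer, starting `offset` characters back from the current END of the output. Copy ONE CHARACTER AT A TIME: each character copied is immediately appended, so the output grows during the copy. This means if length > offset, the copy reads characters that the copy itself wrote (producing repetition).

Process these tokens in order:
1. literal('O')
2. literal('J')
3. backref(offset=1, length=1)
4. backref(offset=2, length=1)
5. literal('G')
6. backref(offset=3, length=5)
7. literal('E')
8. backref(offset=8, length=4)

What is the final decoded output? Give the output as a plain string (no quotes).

Answer: OJJJGJJGJJEJGJJ

Derivation:
Token 1: literal('O'). Output: "O"
Token 2: literal('J'). Output: "OJ"
Token 3: backref(off=1, len=1). Copied 'J' from pos 1. Output: "OJJ"
Token 4: backref(off=2, len=1). Copied 'J' from pos 1. Output: "OJJJ"
Token 5: literal('G'). Output: "OJJJG"
Token 6: backref(off=3, len=5) (overlapping!). Copied 'JJGJJ' from pos 2. Output: "OJJJGJJGJJ"
Token 7: literal('E'). Output: "OJJJGJJGJJE"
Token 8: backref(off=8, len=4). Copied 'JGJJ' from pos 3. Output: "OJJJGJJGJJEJGJJ"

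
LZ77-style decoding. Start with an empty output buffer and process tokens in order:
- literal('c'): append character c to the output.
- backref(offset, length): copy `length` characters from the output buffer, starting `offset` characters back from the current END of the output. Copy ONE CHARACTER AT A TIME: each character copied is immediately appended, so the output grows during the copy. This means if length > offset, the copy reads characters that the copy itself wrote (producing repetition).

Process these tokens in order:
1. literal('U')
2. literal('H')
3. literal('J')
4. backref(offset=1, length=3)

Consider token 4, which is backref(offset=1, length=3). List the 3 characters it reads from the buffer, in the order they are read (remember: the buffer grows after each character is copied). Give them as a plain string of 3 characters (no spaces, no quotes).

Token 1: literal('U'). Output: "U"
Token 2: literal('H'). Output: "UH"
Token 3: literal('J'). Output: "UHJ"
Token 4: backref(off=1, len=3). Buffer before: "UHJ" (len 3)
  byte 1: read out[2]='J', append. Buffer now: "UHJJ"
  byte 2: read out[3]='J', append. Buffer now: "UHJJJ"
  byte 3: read out[4]='J', append. Buffer now: "UHJJJJ"

Answer: JJJ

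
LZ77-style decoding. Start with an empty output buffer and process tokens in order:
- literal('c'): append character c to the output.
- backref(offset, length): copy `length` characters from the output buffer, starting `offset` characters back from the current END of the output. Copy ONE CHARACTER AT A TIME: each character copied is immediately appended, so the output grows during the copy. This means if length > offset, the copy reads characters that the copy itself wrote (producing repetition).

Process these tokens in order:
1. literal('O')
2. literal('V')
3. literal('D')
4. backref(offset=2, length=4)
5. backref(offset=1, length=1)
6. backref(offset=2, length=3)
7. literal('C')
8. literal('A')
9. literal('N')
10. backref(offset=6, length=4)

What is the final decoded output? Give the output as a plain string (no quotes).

Token 1: literal('O'). Output: "O"
Token 2: literal('V'). Output: "OV"
Token 3: literal('D'). Output: "OVD"
Token 4: backref(off=2, len=4) (overlapping!). Copied 'VDVD' from pos 1. Output: "OVDVDVD"
Token 5: backref(off=1, len=1). Copied 'D' from pos 6. Output: "OVDVDVDD"
Token 6: backref(off=2, len=3) (overlapping!). Copied 'DDD' from pos 6. Output: "OVDVDVDDDDD"
Token 7: literal('C'). Output: "OVDVDVDDDDDC"
Token 8: literal('A'). Output: "OVDVDVDDDDDCA"
Token 9: literal('N'). Output: "OVDVDVDDDDDCAN"
Token 10: backref(off=6, len=4). Copied 'DDDC' from pos 8. Output: "OVDVDVDDDDDCANDDDC"

Answer: OVDVDVDDDDDCANDDDC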